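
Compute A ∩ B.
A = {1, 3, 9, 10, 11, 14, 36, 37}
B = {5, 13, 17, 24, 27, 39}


Set A = {1, 3, 9, 10, 11, 14, 36, 37}
Set B = {5, 13, 17, 24, 27, 39}
A ∩ B includes only elements in both sets.
Check each element of A against B:
1 ✗, 3 ✗, 9 ✗, 10 ✗, 11 ✗, 14 ✗, 36 ✗, 37 ✗
A ∩ B = {}

{}


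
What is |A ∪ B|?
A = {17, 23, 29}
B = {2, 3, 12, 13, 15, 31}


Set A = {17, 23, 29}, |A| = 3
Set B = {2, 3, 12, 13, 15, 31}, |B| = 6
A ∩ B = {}, |A ∩ B| = 0
|A ∪ B| = |A| + |B| - |A ∩ B| = 3 + 6 - 0 = 9

9


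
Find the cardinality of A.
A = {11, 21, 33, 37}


Set A = {11, 21, 33, 37}
Listing elements: 11, 21, 33, 37
Counting: 4 elements
|A| = 4

4


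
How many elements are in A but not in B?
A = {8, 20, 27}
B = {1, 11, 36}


Set A = {8, 20, 27}
Set B = {1, 11, 36}
A \ B = {8, 20, 27}
|A \ B| = 3

3


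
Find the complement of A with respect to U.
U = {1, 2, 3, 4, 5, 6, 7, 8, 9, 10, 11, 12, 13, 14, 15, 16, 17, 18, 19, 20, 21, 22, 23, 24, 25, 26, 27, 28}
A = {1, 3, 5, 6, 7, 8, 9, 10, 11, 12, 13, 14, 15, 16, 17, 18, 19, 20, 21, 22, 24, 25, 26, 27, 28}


Universal set U = {1, 2, 3, 4, 5, 6, 7, 8, 9, 10, 11, 12, 13, 14, 15, 16, 17, 18, 19, 20, 21, 22, 23, 24, 25, 26, 27, 28}
Set A = {1, 3, 5, 6, 7, 8, 9, 10, 11, 12, 13, 14, 15, 16, 17, 18, 19, 20, 21, 22, 24, 25, 26, 27, 28}
A' = U \ A = elements in U but not in A
Checking each element of U:
1 (in A, exclude), 2 (not in A, include), 3 (in A, exclude), 4 (not in A, include), 5 (in A, exclude), 6 (in A, exclude), 7 (in A, exclude), 8 (in A, exclude), 9 (in A, exclude), 10 (in A, exclude), 11 (in A, exclude), 12 (in A, exclude), 13 (in A, exclude), 14 (in A, exclude), 15 (in A, exclude), 16 (in A, exclude), 17 (in A, exclude), 18 (in A, exclude), 19 (in A, exclude), 20 (in A, exclude), 21 (in A, exclude), 22 (in A, exclude), 23 (not in A, include), 24 (in A, exclude), 25 (in A, exclude), 26 (in A, exclude), 27 (in A, exclude), 28 (in A, exclude)
A' = {2, 4, 23}

{2, 4, 23}


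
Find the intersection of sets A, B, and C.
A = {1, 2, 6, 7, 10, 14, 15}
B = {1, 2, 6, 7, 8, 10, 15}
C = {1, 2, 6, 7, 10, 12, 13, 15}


Set A = {1, 2, 6, 7, 10, 14, 15}
Set B = {1, 2, 6, 7, 8, 10, 15}
Set C = {1, 2, 6, 7, 10, 12, 13, 15}
First, A ∩ B = {1, 2, 6, 7, 10, 15}
Then, (A ∩ B) ∩ C = {1, 2, 6, 7, 10, 15}

{1, 2, 6, 7, 10, 15}


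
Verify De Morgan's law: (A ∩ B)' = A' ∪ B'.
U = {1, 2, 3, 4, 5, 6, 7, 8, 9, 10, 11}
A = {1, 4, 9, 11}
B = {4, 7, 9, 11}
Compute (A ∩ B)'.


U = {1, 2, 3, 4, 5, 6, 7, 8, 9, 10, 11}
A = {1, 4, 9, 11}, B = {4, 7, 9, 11}
A ∩ B = {4, 9, 11}
(A ∩ B)' = U \ (A ∩ B) = {1, 2, 3, 5, 6, 7, 8, 10}
Verification via A' ∪ B': A' = {2, 3, 5, 6, 7, 8, 10}, B' = {1, 2, 3, 5, 6, 8, 10}
A' ∪ B' = {1, 2, 3, 5, 6, 7, 8, 10} ✓

{1, 2, 3, 5, 6, 7, 8, 10}


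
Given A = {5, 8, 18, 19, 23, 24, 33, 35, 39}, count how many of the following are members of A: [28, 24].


Set A = {5, 8, 18, 19, 23, 24, 33, 35, 39}
Candidates: [28, 24]
Check each candidate:
28 ∉ A, 24 ∈ A
Count of candidates in A: 1

1


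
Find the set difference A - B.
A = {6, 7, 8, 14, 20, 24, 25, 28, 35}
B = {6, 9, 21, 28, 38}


Set A = {6, 7, 8, 14, 20, 24, 25, 28, 35}
Set B = {6, 9, 21, 28, 38}
A \ B includes elements in A that are not in B.
Check each element of A:
6 (in B, remove), 7 (not in B, keep), 8 (not in B, keep), 14 (not in B, keep), 20 (not in B, keep), 24 (not in B, keep), 25 (not in B, keep), 28 (in B, remove), 35 (not in B, keep)
A \ B = {7, 8, 14, 20, 24, 25, 35}

{7, 8, 14, 20, 24, 25, 35}


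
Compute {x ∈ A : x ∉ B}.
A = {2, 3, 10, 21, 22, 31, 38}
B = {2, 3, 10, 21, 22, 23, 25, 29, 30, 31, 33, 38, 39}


Set A = {2, 3, 10, 21, 22, 31, 38}
Set B = {2, 3, 10, 21, 22, 23, 25, 29, 30, 31, 33, 38, 39}
Check each element of A against B:
2 ∈ B, 3 ∈ B, 10 ∈ B, 21 ∈ B, 22 ∈ B, 31 ∈ B, 38 ∈ B
Elements of A not in B: {}

{}


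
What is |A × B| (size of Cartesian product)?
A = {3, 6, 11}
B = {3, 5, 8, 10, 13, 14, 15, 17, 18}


Set A = {3, 6, 11} has 3 elements.
Set B = {3, 5, 8, 10, 13, 14, 15, 17, 18} has 9 elements.
|A × B| = |A| × |B| = 3 × 9 = 27

27


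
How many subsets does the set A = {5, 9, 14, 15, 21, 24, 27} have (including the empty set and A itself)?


Set A = {5, 9, 14, 15, 21, 24, 27}
|A| = 7
The power set P(A) contains all subsets of A.
|P(A)| = 2^|A| = 2^7 = 128

128


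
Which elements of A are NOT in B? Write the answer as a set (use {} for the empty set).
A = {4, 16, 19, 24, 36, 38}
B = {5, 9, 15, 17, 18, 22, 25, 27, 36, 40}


Set A = {4, 16, 19, 24, 36, 38}
Set B = {5, 9, 15, 17, 18, 22, 25, 27, 36, 40}
Check each element of A against B:
4 ∉ B (include), 16 ∉ B (include), 19 ∉ B (include), 24 ∉ B (include), 36 ∈ B, 38 ∉ B (include)
Elements of A not in B: {4, 16, 19, 24, 38}

{4, 16, 19, 24, 38}


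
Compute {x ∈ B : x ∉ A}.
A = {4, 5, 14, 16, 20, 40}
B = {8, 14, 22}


Set A = {4, 5, 14, 16, 20, 40}
Set B = {8, 14, 22}
Check each element of B against A:
8 ∉ A (include), 14 ∈ A, 22 ∉ A (include)
Elements of B not in A: {8, 22}

{8, 22}


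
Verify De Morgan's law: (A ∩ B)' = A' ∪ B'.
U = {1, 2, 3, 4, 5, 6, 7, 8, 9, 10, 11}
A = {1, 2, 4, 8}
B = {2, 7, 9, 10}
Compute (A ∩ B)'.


U = {1, 2, 3, 4, 5, 6, 7, 8, 9, 10, 11}
A = {1, 2, 4, 8}, B = {2, 7, 9, 10}
A ∩ B = {2}
(A ∩ B)' = U \ (A ∩ B) = {1, 3, 4, 5, 6, 7, 8, 9, 10, 11}
Verification via A' ∪ B': A' = {3, 5, 6, 7, 9, 10, 11}, B' = {1, 3, 4, 5, 6, 8, 11}
A' ∪ B' = {1, 3, 4, 5, 6, 7, 8, 9, 10, 11} ✓

{1, 3, 4, 5, 6, 7, 8, 9, 10, 11}


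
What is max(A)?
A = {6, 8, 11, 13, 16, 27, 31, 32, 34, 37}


Set A = {6, 8, 11, 13, 16, 27, 31, 32, 34, 37}
Elements in ascending order: 6, 8, 11, 13, 16, 27, 31, 32, 34, 37
The largest element is 37.

37


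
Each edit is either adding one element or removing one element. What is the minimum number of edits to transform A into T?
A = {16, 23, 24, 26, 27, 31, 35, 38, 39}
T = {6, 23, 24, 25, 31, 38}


Set A = {16, 23, 24, 26, 27, 31, 35, 38, 39}
Set T = {6, 23, 24, 25, 31, 38}
Elements to remove from A (in A, not in T): {16, 26, 27, 35, 39} → 5 removals
Elements to add to A (in T, not in A): {6, 25} → 2 additions
Total edits = 5 + 2 = 7

7


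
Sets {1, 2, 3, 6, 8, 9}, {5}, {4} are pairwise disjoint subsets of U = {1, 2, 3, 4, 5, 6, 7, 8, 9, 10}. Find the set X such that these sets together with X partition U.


U = {1, 2, 3, 4, 5, 6, 7, 8, 9, 10}
Shown blocks: {1, 2, 3, 6, 8, 9}, {5}, {4}
A partition's blocks are pairwise disjoint and cover U, so the missing block = U \ (union of shown blocks).
Union of shown blocks: {1, 2, 3, 4, 5, 6, 8, 9}
Missing block = U \ (union) = {7, 10}

{7, 10}


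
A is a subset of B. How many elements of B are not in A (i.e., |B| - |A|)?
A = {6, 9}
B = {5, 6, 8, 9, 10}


Set A = {6, 9}, |A| = 2
Set B = {5, 6, 8, 9, 10}, |B| = 5
Since A ⊆ B: B \ A = {5, 8, 10}
|B| - |A| = 5 - 2 = 3

3


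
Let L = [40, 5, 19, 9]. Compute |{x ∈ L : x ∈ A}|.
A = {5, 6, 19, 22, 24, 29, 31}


Set A = {5, 6, 19, 22, 24, 29, 31}
Candidates: [40, 5, 19, 9]
Check each candidate:
40 ∉ A, 5 ∈ A, 19 ∈ A, 9 ∉ A
Count of candidates in A: 2

2


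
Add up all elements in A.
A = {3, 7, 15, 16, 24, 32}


Set A = {3, 7, 15, 16, 24, 32}
Sum = 3 + 7 + 15 + 16 + 24 + 32 = 97

97


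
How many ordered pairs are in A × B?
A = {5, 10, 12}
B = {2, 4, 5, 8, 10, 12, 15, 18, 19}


Set A = {5, 10, 12} has 3 elements.
Set B = {2, 4, 5, 8, 10, 12, 15, 18, 19} has 9 elements.
|A × B| = |A| × |B| = 3 × 9 = 27

27


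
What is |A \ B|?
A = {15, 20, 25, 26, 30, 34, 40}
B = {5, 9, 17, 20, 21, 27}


Set A = {15, 20, 25, 26, 30, 34, 40}
Set B = {5, 9, 17, 20, 21, 27}
A \ B = {15, 25, 26, 30, 34, 40}
|A \ B| = 6

6


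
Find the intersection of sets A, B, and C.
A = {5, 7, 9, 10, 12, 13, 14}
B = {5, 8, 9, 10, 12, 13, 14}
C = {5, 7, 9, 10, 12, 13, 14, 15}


Set A = {5, 7, 9, 10, 12, 13, 14}
Set B = {5, 8, 9, 10, 12, 13, 14}
Set C = {5, 7, 9, 10, 12, 13, 14, 15}
First, A ∩ B = {5, 9, 10, 12, 13, 14}
Then, (A ∩ B) ∩ C = {5, 9, 10, 12, 13, 14}

{5, 9, 10, 12, 13, 14}


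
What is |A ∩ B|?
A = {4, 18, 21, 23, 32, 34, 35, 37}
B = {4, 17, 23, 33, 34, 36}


Set A = {4, 18, 21, 23, 32, 34, 35, 37}
Set B = {4, 17, 23, 33, 34, 36}
A ∩ B = {4, 23, 34}
|A ∩ B| = 3

3


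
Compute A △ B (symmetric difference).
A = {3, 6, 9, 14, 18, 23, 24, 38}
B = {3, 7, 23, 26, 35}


Set A = {3, 6, 9, 14, 18, 23, 24, 38}
Set B = {3, 7, 23, 26, 35}
A △ B = (A \ B) ∪ (B \ A)
Elements in A but not B: {6, 9, 14, 18, 24, 38}
Elements in B but not A: {7, 26, 35}
A △ B = {6, 7, 9, 14, 18, 24, 26, 35, 38}

{6, 7, 9, 14, 18, 24, 26, 35, 38}


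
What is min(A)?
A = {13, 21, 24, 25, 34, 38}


Set A = {13, 21, 24, 25, 34, 38}
Elements in ascending order: 13, 21, 24, 25, 34, 38
The smallest element is 13.

13


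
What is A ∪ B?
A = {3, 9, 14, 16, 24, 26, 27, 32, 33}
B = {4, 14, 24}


Set A = {3, 9, 14, 16, 24, 26, 27, 32, 33}
Set B = {4, 14, 24}
A ∪ B includes all elements in either set.
Elements from A: {3, 9, 14, 16, 24, 26, 27, 32, 33}
Elements from B not already included: {4}
A ∪ B = {3, 4, 9, 14, 16, 24, 26, 27, 32, 33}

{3, 4, 9, 14, 16, 24, 26, 27, 32, 33}


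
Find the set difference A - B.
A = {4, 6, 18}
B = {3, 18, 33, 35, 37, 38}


Set A = {4, 6, 18}
Set B = {3, 18, 33, 35, 37, 38}
A \ B includes elements in A that are not in B.
Check each element of A:
4 (not in B, keep), 6 (not in B, keep), 18 (in B, remove)
A \ B = {4, 6}

{4, 6}


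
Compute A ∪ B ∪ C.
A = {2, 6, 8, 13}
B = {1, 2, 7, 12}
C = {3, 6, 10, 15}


Set A = {2, 6, 8, 13}
Set B = {1, 2, 7, 12}
Set C = {3, 6, 10, 15}
First, A ∪ B = {1, 2, 6, 7, 8, 12, 13}
Then, (A ∪ B) ∪ C = {1, 2, 3, 6, 7, 8, 10, 12, 13, 15}

{1, 2, 3, 6, 7, 8, 10, 12, 13, 15}


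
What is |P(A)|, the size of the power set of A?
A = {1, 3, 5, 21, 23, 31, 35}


Set A = {1, 3, 5, 21, 23, 31, 35}
|A| = 7
The power set P(A) contains all subsets of A.
|P(A)| = 2^|A| = 2^7 = 128

128


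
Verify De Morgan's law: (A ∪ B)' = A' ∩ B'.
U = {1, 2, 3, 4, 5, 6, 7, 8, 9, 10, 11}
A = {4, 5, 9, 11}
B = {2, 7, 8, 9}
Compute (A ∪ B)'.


U = {1, 2, 3, 4, 5, 6, 7, 8, 9, 10, 11}
A = {4, 5, 9, 11}, B = {2, 7, 8, 9}
A ∪ B = {2, 4, 5, 7, 8, 9, 11}
(A ∪ B)' = U \ (A ∪ B) = {1, 3, 6, 10}
Verification via A' ∩ B': A' = {1, 2, 3, 6, 7, 8, 10}, B' = {1, 3, 4, 5, 6, 10, 11}
A' ∩ B' = {1, 3, 6, 10} ✓

{1, 3, 6, 10}


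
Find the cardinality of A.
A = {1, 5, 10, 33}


Set A = {1, 5, 10, 33}
Listing elements: 1, 5, 10, 33
Counting: 4 elements
|A| = 4

4


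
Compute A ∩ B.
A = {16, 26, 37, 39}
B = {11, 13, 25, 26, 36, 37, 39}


Set A = {16, 26, 37, 39}
Set B = {11, 13, 25, 26, 36, 37, 39}
A ∩ B includes only elements in both sets.
Check each element of A against B:
16 ✗, 26 ✓, 37 ✓, 39 ✓
A ∩ B = {26, 37, 39}

{26, 37, 39}


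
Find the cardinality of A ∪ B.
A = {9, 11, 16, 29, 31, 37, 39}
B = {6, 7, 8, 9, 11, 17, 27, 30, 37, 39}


Set A = {9, 11, 16, 29, 31, 37, 39}, |A| = 7
Set B = {6, 7, 8, 9, 11, 17, 27, 30, 37, 39}, |B| = 10
A ∩ B = {9, 11, 37, 39}, |A ∩ B| = 4
|A ∪ B| = |A| + |B| - |A ∩ B| = 7 + 10 - 4 = 13

13


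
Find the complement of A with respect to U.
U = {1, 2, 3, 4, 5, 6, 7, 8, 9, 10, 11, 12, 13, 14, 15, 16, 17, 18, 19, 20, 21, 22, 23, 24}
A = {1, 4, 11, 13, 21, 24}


Universal set U = {1, 2, 3, 4, 5, 6, 7, 8, 9, 10, 11, 12, 13, 14, 15, 16, 17, 18, 19, 20, 21, 22, 23, 24}
Set A = {1, 4, 11, 13, 21, 24}
A' = U \ A = elements in U but not in A
Checking each element of U:
1 (in A, exclude), 2 (not in A, include), 3 (not in A, include), 4 (in A, exclude), 5 (not in A, include), 6 (not in A, include), 7 (not in A, include), 8 (not in A, include), 9 (not in A, include), 10 (not in A, include), 11 (in A, exclude), 12 (not in A, include), 13 (in A, exclude), 14 (not in A, include), 15 (not in A, include), 16 (not in A, include), 17 (not in A, include), 18 (not in A, include), 19 (not in A, include), 20 (not in A, include), 21 (in A, exclude), 22 (not in A, include), 23 (not in A, include), 24 (in A, exclude)
A' = {2, 3, 5, 6, 7, 8, 9, 10, 12, 14, 15, 16, 17, 18, 19, 20, 22, 23}

{2, 3, 5, 6, 7, 8, 9, 10, 12, 14, 15, 16, 17, 18, 19, 20, 22, 23}


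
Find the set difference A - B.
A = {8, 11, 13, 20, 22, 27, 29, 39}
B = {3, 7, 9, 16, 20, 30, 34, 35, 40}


Set A = {8, 11, 13, 20, 22, 27, 29, 39}
Set B = {3, 7, 9, 16, 20, 30, 34, 35, 40}
A \ B includes elements in A that are not in B.
Check each element of A:
8 (not in B, keep), 11 (not in B, keep), 13 (not in B, keep), 20 (in B, remove), 22 (not in B, keep), 27 (not in B, keep), 29 (not in B, keep), 39 (not in B, keep)
A \ B = {8, 11, 13, 22, 27, 29, 39}

{8, 11, 13, 22, 27, 29, 39}


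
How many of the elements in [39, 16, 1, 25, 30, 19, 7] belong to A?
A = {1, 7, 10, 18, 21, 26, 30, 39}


Set A = {1, 7, 10, 18, 21, 26, 30, 39}
Candidates: [39, 16, 1, 25, 30, 19, 7]
Check each candidate:
39 ∈ A, 16 ∉ A, 1 ∈ A, 25 ∉ A, 30 ∈ A, 19 ∉ A, 7 ∈ A
Count of candidates in A: 4

4


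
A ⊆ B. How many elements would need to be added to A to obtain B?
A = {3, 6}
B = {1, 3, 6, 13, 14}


Set A = {3, 6}, |A| = 2
Set B = {1, 3, 6, 13, 14}, |B| = 5
Since A ⊆ B: B \ A = {1, 13, 14}
|B| - |A| = 5 - 2 = 3

3


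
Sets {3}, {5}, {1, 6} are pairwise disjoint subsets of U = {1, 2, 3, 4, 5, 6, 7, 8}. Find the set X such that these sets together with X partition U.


U = {1, 2, 3, 4, 5, 6, 7, 8}
Shown blocks: {3}, {5}, {1, 6}
A partition's blocks are pairwise disjoint and cover U, so the missing block = U \ (union of shown blocks).
Union of shown blocks: {1, 3, 5, 6}
Missing block = U \ (union) = {2, 4, 7, 8}

{2, 4, 7, 8}


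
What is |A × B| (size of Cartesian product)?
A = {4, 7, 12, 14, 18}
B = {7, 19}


Set A = {4, 7, 12, 14, 18} has 5 elements.
Set B = {7, 19} has 2 elements.
|A × B| = |A| × |B| = 5 × 2 = 10

10


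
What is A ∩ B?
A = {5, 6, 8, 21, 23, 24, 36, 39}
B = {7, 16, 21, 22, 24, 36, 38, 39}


Set A = {5, 6, 8, 21, 23, 24, 36, 39}
Set B = {7, 16, 21, 22, 24, 36, 38, 39}
A ∩ B includes only elements in both sets.
Check each element of A against B:
5 ✗, 6 ✗, 8 ✗, 21 ✓, 23 ✗, 24 ✓, 36 ✓, 39 ✓
A ∩ B = {21, 24, 36, 39}

{21, 24, 36, 39}


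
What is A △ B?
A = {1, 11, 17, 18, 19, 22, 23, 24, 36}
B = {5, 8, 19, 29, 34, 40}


Set A = {1, 11, 17, 18, 19, 22, 23, 24, 36}
Set B = {5, 8, 19, 29, 34, 40}
A △ B = (A \ B) ∪ (B \ A)
Elements in A but not B: {1, 11, 17, 18, 22, 23, 24, 36}
Elements in B but not A: {5, 8, 29, 34, 40}
A △ B = {1, 5, 8, 11, 17, 18, 22, 23, 24, 29, 34, 36, 40}

{1, 5, 8, 11, 17, 18, 22, 23, 24, 29, 34, 36, 40}


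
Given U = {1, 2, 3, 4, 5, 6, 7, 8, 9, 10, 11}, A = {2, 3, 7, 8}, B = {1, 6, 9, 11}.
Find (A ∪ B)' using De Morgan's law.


U = {1, 2, 3, 4, 5, 6, 7, 8, 9, 10, 11}
A = {2, 3, 7, 8}, B = {1, 6, 9, 11}
A ∪ B = {1, 2, 3, 6, 7, 8, 9, 11}
(A ∪ B)' = U \ (A ∪ B) = {4, 5, 10}
Verification via A' ∩ B': A' = {1, 4, 5, 6, 9, 10, 11}, B' = {2, 3, 4, 5, 7, 8, 10}
A' ∩ B' = {4, 5, 10} ✓

{4, 5, 10}


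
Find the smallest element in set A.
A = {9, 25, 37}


Set A = {9, 25, 37}
Elements in ascending order: 9, 25, 37
The smallest element is 9.

9


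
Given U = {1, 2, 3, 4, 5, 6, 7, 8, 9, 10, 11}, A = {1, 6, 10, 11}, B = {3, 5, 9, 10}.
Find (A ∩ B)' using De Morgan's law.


U = {1, 2, 3, 4, 5, 6, 7, 8, 9, 10, 11}
A = {1, 6, 10, 11}, B = {3, 5, 9, 10}
A ∩ B = {10}
(A ∩ B)' = U \ (A ∩ B) = {1, 2, 3, 4, 5, 6, 7, 8, 9, 11}
Verification via A' ∪ B': A' = {2, 3, 4, 5, 7, 8, 9}, B' = {1, 2, 4, 6, 7, 8, 11}
A' ∪ B' = {1, 2, 3, 4, 5, 6, 7, 8, 9, 11} ✓

{1, 2, 3, 4, 5, 6, 7, 8, 9, 11}


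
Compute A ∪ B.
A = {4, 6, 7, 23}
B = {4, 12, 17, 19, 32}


Set A = {4, 6, 7, 23}
Set B = {4, 12, 17, 19, 32}
A ∪ B includes all elements in either set.
Elements from A: {4, 6, 7, 23}
Elements from B not already included: {12, 17, 19, 32}
A ∪ B = {4, 6, 7, 12, 17, 19, 23, 32}

{4, 6, 7, 12, 17, 19, 23, 32}


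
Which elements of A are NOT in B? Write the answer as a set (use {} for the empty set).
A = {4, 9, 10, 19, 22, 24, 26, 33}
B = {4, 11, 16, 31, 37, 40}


Set A = {4, 9, 10, 19, 22, 24, 26, 33}
Set B = {4, 11, 16, 31, 37, 40}
Check each element of A against B:
4 ∈ B, 9 ∉ B (include), 10 ∉ B (include), 19 ∉ B (include), 22 ∉ B (include), 24 ∉ B (include), 26 ∉ B (include), 33 ∉ B (include)
Elements of A not in B: {9, 10, 19, 22, 24, 26, 33}

{9, 10, 19, 22, 24, 26, 33}


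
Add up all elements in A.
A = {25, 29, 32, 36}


Set A = {25, 29, 32, 36}
Sum = 25 + 29 + 32 + 36 = 122

122


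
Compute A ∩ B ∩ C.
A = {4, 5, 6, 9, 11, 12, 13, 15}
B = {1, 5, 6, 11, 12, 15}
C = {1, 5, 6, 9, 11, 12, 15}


Set A = {4, 5, 6, 9, 11, 12, 13, 15}
Set B = {1, 5, 6, 11, 12, 15}
Set C = {1, 5, 6, 9, 11, 12, 15}
First, A ∩ B = {5, 6, 11, 12, 15}
Then, (A ∩ B) ∩ C = {5, 6, 11, 12, 15}

{5, 6, 11, 12, 15}


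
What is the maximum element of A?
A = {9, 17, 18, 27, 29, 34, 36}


Set A = {9, 17, 18, 27, 29, 34, 36}
Elements in ascending order: 9, 17, 18, 27, 29, 34, 36
The largest element is 36.

36


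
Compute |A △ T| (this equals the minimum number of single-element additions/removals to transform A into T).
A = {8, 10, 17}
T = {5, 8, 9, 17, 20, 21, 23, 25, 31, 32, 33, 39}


Set A = {8, 10, 17}
Set T = {5, 8, 9, 17, 20, 21, 23, 25, 31, 32, 33, 39}
Elements to remove from A (in A, not in T): {10} → 1 removals
Elements to add to A (in T, not in A): {5, 9, 20, 21, 23, 25, 31, 32, 33, 39} → 10 additions
Total edits = 1 + 10 = 11

11


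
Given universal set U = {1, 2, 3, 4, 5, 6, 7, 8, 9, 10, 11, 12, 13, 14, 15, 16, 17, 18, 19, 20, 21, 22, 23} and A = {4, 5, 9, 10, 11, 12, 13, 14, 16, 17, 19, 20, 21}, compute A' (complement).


Universal set U = {1, 2, 3, 4, 5, 6, 7, 8, 9, 10, 11, 12, 13, 14, 15, 16, 17, 18, 19, 20, 21, 22, 23}
Set A = {4, 5, 9, 10, 11, 12, 13, 14, 16, 17, 19, 20, 21}
A' = U \ A = elements in U but not in A
Checking each element of U:
1 (not in A, include), 2 (not in A, include), 3 (not in A, include), 4 (in A, exclude), 5 (in A, exclude), 6 (not in A, include), 7 (not in A, include), 8 (not in A, include), 9 (in A, exclude), 10 (in A, exclude), 11 (in A, exclude), 12 (in A, exclude), 13 (in A, exclude), 14 (in A, exclude), 15 (not in A, include), 16 (in A, exclude), 17 (in A, exclude), 18 (not in A, include), 19 (in A, exclude), 20 (in A, exclude), 21 (in A, exclude), 22 (not in A, include), 23 (not in A, include)
A' = {1, 2, 3, 6, 7, 8, 15, 18, 22, 23}

{1, 2, 3, 6, 7, 8, 15, 18, 22, 23}


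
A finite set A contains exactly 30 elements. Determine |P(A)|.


The set has 30 elements.
The power set contains all possible subsets.
|P(A)| = 2^|A| = 2^30 = 1073741824

1073741824


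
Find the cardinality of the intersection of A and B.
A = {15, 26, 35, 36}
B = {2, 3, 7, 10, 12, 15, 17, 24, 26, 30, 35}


Set A = {15, 26, 35, 36}
Set B = {2, 3, 7, 10, 12, 15, 17, 24, 26, 30, 35}
A ∩ B = {15, 26, 35}
|A ∩ B| = 3

3


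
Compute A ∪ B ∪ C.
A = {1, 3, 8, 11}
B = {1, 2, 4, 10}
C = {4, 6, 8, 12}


Set A = {1, 3, 8, 11}
Set B = {1, 2, 4, 10}
Set C = {4, 6, 8, 12}
First, A ∪ B = {1, 2, 3, 4, 8, 10, 11}
Then, (A ∪ B) ∪ C = {1, 2, 3, 4, 6, 8, 10, 11, 12}

{1, 2, 3, 4, 6, 8, 10, 11, 12}


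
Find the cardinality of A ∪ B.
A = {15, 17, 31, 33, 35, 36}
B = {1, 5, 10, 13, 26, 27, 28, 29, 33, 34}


Set A = {15, 17, 31, 33, 35, 36}, |A| = 6
Set B = {1, 5, 10, 13, 26, 27, 28, 29, 33, 34}, |B| = 10
A ∩ B = {33}, |A ∩ B| = 1
|A ∪ B| = |A| + |B| - |A ∩ B| = 6 + 10 - 1 = 15

15


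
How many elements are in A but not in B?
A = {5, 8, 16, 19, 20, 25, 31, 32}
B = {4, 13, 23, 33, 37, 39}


Set A = {5, 8, 16, 19, 20, 25, 31, 32}
Set B = {4, 13, 23, 33, 37, 39}
A \ B = {5, 8, 16, 19, 20, 25, 31, 32}
|A \ B| = 8

8


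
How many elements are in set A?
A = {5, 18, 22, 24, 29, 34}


Set A = {5, 18, 22, 24, 29, 34}
Listing elements: 5, 18, 22, 24, 29, 34
Counting: 6 elements
|A| = 6

6


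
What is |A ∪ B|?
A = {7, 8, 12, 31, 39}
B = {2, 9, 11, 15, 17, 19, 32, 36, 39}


Set A = {7, 8, 12, 31, 39}, |A| = 5
Set B = {2, 9, 11, 15, 17, 19, 32, 36, 39}, |B| = 9
A ∩ B = {39}, |A ∩ B| = 1
|A ∪ B| = |A| + |B| - |A ∩ B| = 5 + 9 - 1 = 13

13


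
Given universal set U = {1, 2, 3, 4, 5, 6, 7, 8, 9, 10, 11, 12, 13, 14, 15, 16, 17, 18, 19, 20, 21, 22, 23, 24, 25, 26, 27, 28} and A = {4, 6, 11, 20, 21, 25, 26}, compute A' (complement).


Universal set U = {1, 2, 3, 4, 5, 6, 7, 8, 9, 10, 11, 12, 13, 14, 15, 16, 17, 18, 19, 20, 21, 22, 23, 24, 25, 26, 27, 28}
Set A = {4, 6, 11, 20, 21, 25, 26}
A' = U \ A = elements in U but not in A
Checking each element of U:
1 (not in A, include), 2 (not in A, include), 3 (not in A, include), 4 (in A, exclude), 5 (not in A, include), 6 (in A, exclude), 7 (not in A, include), 8 (not in A, include), 9 (not in A, include), 10 (not in A, include), 11 (in A, exclude), 12 (not in A, include), 13 (not in A, include), 14 (not in A, include), 15 (not in A, include), 16 (not in A, include), 17 (not in A, include), 18 (not in A, include), 19 (not in A, include), 20 (in A, exclude), 21 (in A, exclude), 22 (not in A, include), 23 (not in A, include), 24 (not in A, include), 25 (in A, exclude), 26 (in A, exclude), 27 (not in A, include), 28 (not in A, include)
A' = {1, 2, 3, 5, 7, 8, 9, 10, 12, 13, 14, 15, 16, 17, 18, 19, 22, 23, 24, 27, 28}

{1, 2, 3, 5, 7, 8, 9, 10, 12, 13, 14, 15, 16, 17, 18, 19, 22, 23, 24, 27, 28}


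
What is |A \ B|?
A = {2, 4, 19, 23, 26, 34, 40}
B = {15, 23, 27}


Set A = {2, 4, 19, 23, 26, 34, 40}
Set B = {15, 23, 27}
A \ B = {2, 4, 19, 26, 34, 40}
|A \ B| = 6

6


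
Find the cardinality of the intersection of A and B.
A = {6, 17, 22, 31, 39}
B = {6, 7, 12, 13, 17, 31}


Set A = {6, 17, 22, 31, 39}
Set B = {6, 7, 12, 13, 17, 31}
A ∩ B = {6, 17, 31}
|A ∩ B| = 3

3


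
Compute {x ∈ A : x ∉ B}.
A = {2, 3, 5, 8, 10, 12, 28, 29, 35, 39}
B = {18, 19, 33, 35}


Set A = {2, 3, 5, 8, 10, 12, 28, 29, 35, 39}
Set B = {18, 19, 33, 35}
Check each element of A against B:
2 ∉ B (include), 3 ∉ B (include), 5 ∉ B (include), 8 ∉ B (include), 10 ∉ B (include), 12 ∉ B (include), 28 ∉ B (include), 29 ∉ B (include), 35 ∈ B, 39 ∉ B (include)
Elements of A not in B: {2, 3, 5, 8, 10, 12, 28, 29, 39}

{2, 3, 5, 8, 10, 12, 28, 29, 39}


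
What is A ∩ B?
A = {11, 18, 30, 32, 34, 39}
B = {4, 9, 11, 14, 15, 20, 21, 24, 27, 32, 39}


Set A = {11, 18, 30, 32, 34, 39}
Set B = {4, 9, 11, 14, 15, 20, 21, 24, 27, 32, 39}
A ∩ B includes only elements in both sets.
Check each element of A against B:
11 ✓, 18 ✗, 30 ✗, 32 ✓, 34 ✗, 39 ✓
A ∩ B = {11, 32, 39}

{11, 32, 39}


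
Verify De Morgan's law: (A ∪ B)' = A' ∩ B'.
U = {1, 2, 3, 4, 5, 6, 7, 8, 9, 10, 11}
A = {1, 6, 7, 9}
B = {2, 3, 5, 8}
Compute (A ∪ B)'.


U = {1, 2, 3, 4, 5, 6, 7, 8, 9, 10, 11}
A = {1, 6, 7, 9}, B = {2, 3, 5, 8}
A ∪ B = {1, 2, 3, 5, 6, 7, 8, 9}
(A ∪ B)' = U \ (A ∪ B) = {4, 10, 11}
Verification via A' ∩ B': A' = {2, 3, 4, 5, 8, 10, 11}, B' = {1, 4, 6, 7, 9, 10, 11}
A' ∩ B' = {4, 10, 11} ✓

{4, 10, 11}


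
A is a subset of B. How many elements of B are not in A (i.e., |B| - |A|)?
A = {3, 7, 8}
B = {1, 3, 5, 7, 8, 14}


Set A = {3, 7, 8}, |A| = 3
Set B = {1, 3, 5, 7, 8, 14}, |B| = 6
Since A ⊆ B: B \ A = {1, 5, 14}
|B| - |A| = 6 - 3 = 3

3


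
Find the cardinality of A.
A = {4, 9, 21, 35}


Set A = {4, 9, 21, 35}
Listing elements: 4, 9, 21, 35
Counting: 4 elements
|A| = 4

4


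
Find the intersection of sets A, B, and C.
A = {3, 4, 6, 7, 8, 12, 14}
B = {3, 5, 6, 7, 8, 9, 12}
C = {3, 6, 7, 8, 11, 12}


Set A = {3, 4, 6, 7, 8, 12, 14}
Set B = {3, 5, 6, 7, 8, 9, 12}
Set C = {3, 6, 7, 8, 11, 12}
First, A ∩ B = {3, 6, 7, 8, 12}
Then, (A ∩ B) ∩ C = {3, 6, 7, 8, 12}

{3, 6, 7, 8, 12}


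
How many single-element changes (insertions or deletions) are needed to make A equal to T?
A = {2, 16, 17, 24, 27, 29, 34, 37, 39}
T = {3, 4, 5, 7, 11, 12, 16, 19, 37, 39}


Set A = {2, 16, 17, 24, 27, 29, 34, 37, 39}
Set T = {3, 4, 5, 7, 11, 12, 16, 19, 37, 39}
Elements to remove from A (in A, not in T): {2, 17, 24, 27, 29, 34} → 6 removals
Elements to add to A (in T, not in A): {3, 4, 5, 7, 11, 12, 19} → 7 additions
Total edits = 6 + 7 = 13

13


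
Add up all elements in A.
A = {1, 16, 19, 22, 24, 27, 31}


Set A = {1, 16, 19, 22, 24, 27, 31}
Sum = 1 + 16 + 19 + 22 + 24 + 27 + 31 = 140

140


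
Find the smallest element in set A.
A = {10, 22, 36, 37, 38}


Set A = {10, 22, 36, 37, 38}
Elements in ascending order: 10, 22, 36, 37, 38
The smallest element is 10.

10


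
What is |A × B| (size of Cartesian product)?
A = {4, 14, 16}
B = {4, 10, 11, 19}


Set A = {4, 14, 16} has 3 elements.
Set B = {4, 10, 11, 19} has 4 elements.
|A × B| = |A| × |B| = 3 × 4 = 12

12


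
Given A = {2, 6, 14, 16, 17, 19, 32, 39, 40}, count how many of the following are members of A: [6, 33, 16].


Set A = {2, 6, 14, 16, 17, 19, 32, 39, 40}
Candidates: [6, 33, 16]
Check each candidate:
6 ∈ A, 33 ∉ A, 16 ∈ A
Count of candidates in A: 2

2


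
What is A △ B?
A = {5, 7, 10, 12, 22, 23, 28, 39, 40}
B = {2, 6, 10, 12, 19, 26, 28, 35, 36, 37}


Set A = {5, 7, 10, 12, 22, 23, 28, 39, 40}
Set B = {2, 6, 10, 12, 19, 26, 28, 35, 36, 37}
A △ B = (A \ B) ∪ (B \ A)
Elements in A but not B: {5, 7, 22, 23, 39, 40}
Elements in B but not A: {2, 6, 19, 26, 35, 36, 37}
A △ B = {2, 5, 6, 7, 19, 22, 23, 26, 35, 36, 37, 39, 40}

{2, 5, 6, 7, 19, 22, 23, 26, 35, 36, 37, 39, 40}


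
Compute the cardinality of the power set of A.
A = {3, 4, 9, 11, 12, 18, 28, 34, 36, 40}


Set A = {3, 4, 9, 11, 12, 18, 28, 34, 36, 40}
|A| = 10
The power set P(A) contains all subsets of A.
|P(A)| = 2^|A| = 2^10 = 1024

1024


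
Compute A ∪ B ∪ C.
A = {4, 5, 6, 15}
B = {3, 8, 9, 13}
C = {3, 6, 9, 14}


Set A = {4, 5, 6, 15}
Set B = {3, 8, 9, 13}
Set C = {3, 6, 9, 14}
First, A ∪ B = {3, 4, 5, 6, 8, 9, 13, 15}
Then, (A ∪ B) ∪ C = {3, 4, 5, 6, 8, 9, 13, 14, 15}

{3, 4, 5, 6, 8, 9, 13, 14, 15}


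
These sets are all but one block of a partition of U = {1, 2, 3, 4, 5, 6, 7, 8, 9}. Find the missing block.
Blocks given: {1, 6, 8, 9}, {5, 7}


U = {1, 2, 3, 4, 5, 6, 7, 8, 9}
Shown blocks: {1, 6, 8, 9}, {5, 7}
A partition's blocks are pairwise disjoint and cover U, so the missing block = U \ (union of shown blocks).
Union of shown blocks: {1, 5, 6, 7, 8, 9}
Missing block = U \ (union) = {2, 3, 4}

{2, 3, 4}


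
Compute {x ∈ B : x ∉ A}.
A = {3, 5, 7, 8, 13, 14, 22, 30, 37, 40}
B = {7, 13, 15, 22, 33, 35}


Set A = {3, 5, 7, 8, 13, 14, 22, 30, 37, 40}
Set B = {7, 13, 15, 22, 33, 35}
Check each element of B against A:
7 ∈ A, 13 ∈ A, 15 ∉ A (include), 22 ∈ A, 33 ∉ A (include), 35 ∉ A (include)
Elements of B not in A: {15, 33, 35}

{15, 33, 35}


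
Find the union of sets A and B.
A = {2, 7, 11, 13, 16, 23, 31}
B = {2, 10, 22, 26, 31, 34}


Set A = {2, 7, 11, 13, 16, 23, 31}
Set B = {2, 10, 22, 26, 31, 34}
A ∪ B includes all elements in either set.
Elements from A: {2, 7, 11, 13, 16, 23, 31}
Elements from B not already included: {10, 22, 26, 34}
A ∪ B = {2, 7, 10, 11, 13, 16, 22, 23, 26, 31, 34}

{2, 7, 10, 11, 13, 16, 22, 23, 26, 31, 34}


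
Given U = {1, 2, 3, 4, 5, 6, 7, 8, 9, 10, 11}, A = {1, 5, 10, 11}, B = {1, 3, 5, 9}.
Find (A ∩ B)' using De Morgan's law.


U = {1, 2, 3, 4, 5, 6, 7, 8, 9, 10, 11}
A = {1, 5, 10, 11}, B = {1, 3, 5, 9}
A ∩ B = {1, 5}
(A ∩ B)' = U \ (A ∩ B) = {2, 3, 4, 6, 7, 8, 9, 10, 11}
Verification via A' ∪ B': A' = {2, 3, 4, 6, 7, 8, 9}, B' = {2, 4, 6, 7, 8, 10, 11}
A' ∪ B' = {2, 3, 4, 6, 7, 8, 9, 10, 11} ✓

{2, 3, 4, 6, 7, 8, 9, 10, 11}


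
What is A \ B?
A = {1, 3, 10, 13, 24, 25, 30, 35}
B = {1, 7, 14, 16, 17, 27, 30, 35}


Set A = {1, 3, 10, 13, 24, 25, 30, 35}
Set B = {1, 7, 14, 16, 17, 27, 30, 35}
A \ B includes elements in A that are not in B.
Check each element of A:
1 (in B, remove), 3 (not in B, keep), 10 (not in B, keep), 13 (not in B, keep), 24 (not in B, keep), 25 (not in B, keep), 30 (in B, remove), 35 (in B, remove)
A \ B = {3, 10, 13, 24, 25}

{3, 10, 13, 24, 25}


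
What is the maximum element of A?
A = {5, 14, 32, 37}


Set A = {5, 14, 32, 37}
Elements in ascending order: 5, 14, 32, 37
The largest element is 37.

37


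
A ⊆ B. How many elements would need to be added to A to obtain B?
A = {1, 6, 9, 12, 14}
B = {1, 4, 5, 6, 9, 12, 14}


Set A = {1, 6, 9, 12, 14}, |A| = 5
Set B = {1, 4, 5, 6, 9, 12, 14}, |B| = 7
Since A ⊆ B: B \ A = {4, 5}
|B| - |A| = 7 - 5 = 2

2


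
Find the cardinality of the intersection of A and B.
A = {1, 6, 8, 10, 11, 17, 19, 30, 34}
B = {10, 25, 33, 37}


Set A = {1, 6, 8, 10, 11, 17, 19, 30, 34}
Set B = {10, 25, 33, 37}
A ∩ B = {10}
|A ∩ B| = 1

1


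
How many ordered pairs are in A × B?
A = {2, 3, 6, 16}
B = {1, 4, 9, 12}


Set A = {2, 3, 6, 16} has 4 elements.
Set B = {1, 4, 9, 12} has 4 elements.
|A × B| = |A| × |B| = 4 × 4 = 16

16


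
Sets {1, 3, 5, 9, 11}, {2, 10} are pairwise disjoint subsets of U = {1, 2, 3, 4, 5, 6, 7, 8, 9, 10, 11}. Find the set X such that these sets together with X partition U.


U = {1, 2, 3, 4, 5, 6, 7, 8, 9, 10, 11}
Shown blocks: {1, 3, 5, 9, 11}, {2, 10}
A partition's blocks are pairwise disjoint and cover U, so the missing block = U \ (union of shown blocks).
Union of shown blocks: {1, 2, 3, 5, 9, 10, 11}
Missing block = U \ (union) = {4, 6, 7, 8}

{4, 6, 7, 8}


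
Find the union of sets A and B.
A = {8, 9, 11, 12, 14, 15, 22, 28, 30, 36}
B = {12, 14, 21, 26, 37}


Set A = {8, 9, 11, 12, 14, 15, 22, 28, 30, 36}
Set B = {12, 14, 21, 26, 37}
A ∪ B includes all elements in either set.
Elements from A: {8, 9, 11, 12, 14, 15, 22, 28, 30, 36}
Elements from B not already included: {21, 26, 37}
A ∪ B = {8, 9, 11, 12, 14, 15, 21, 22, 26, 28, 30, 36, 37}

{8, 9, 11, 12, 14, 15, 21, 22, 26, 28, 30, 36, 37}


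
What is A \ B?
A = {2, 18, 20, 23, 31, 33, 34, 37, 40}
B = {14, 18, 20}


Set A = {2, 18, 20, 23, 31, 33, 34, 37, 40}
Set B = {14, 18, 20}
A \ B includes elements in A that are not in B.
Check each element of A:
2 (not in B, keep), 18 (in B, remove), 20 (in B, remove), 23 (not in B, keep), 31 (not in B, keep), 33 (not in B, keep), 34 (not in B, keep), 37 (not in B, keep), 40 (not in B, keep)
A \ B = {2, 23, 31, 33, 34, 37, 40}

{2, 23, 31, 33, 34, 37, 40}


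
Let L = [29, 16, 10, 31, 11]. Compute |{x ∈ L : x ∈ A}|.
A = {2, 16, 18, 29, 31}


Set A = {2, 16, 18, 29, 31}
Candidates: [29, 16, 10, 31, 11]
Check each candidate:
29 ∈ A, 16 ∈ A, 10 ∉ A, 31 ∈ A, 11 ∉ A
Count of candidates in A: 3

3


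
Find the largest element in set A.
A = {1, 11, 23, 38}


Set A = {1, 11, 23, 38}
Elements in ascending order: 1, 11, 23, 38
The largest element is 38.

38


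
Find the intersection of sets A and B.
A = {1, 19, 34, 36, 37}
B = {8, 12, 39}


Set A = {1, 19, 34, 36, 37}
Set B = {8, 12, 39}
A ∩ B includes only elements in both sets.
Check each element of A against B:
1 ✗, 19 ✗, 34 ✗, 36 ✗, 37 ✗
A ∩ B = {}

{}


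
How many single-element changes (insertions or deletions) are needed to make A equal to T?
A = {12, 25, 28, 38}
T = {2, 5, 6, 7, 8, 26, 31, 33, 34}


Set A = {12, 25, 28, 38}
Set T = {2, 5, 6, 7, 8, 26, 31, 33, 34}
Elements to remove from A (in A, not in T): {12, 25, 28, 38} → 4 removals
Elements to add to A (in T, not in A): {2, 5, 6, 7, 8, 26, 31, 33, 34} → 9 additions
Total edits = 4 + 9 = 13

13


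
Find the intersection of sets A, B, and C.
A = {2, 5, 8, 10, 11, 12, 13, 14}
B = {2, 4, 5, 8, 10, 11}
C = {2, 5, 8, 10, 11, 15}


Set A = {2, 5, 8, 10, 11, 12, 13, 14}
Set B = {2, 4, 5, 8, 10, 11}
Set C = {2, 5, 8, 10, 11, 15}
First, A ∩ B = {2, 5, 8, 10, 11}
Then, (A ∩ B) ∩ C = {2, 5, 8, 10, 11}

{2, 5, 8, 10, 11}


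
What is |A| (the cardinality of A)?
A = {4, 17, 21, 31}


Set A = {4, 17, 21, 31}
Listing elements: 4, 17, 21, 31
Counting: 4 elements
|A| = 4

4


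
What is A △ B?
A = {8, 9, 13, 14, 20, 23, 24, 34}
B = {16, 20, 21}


Set A = {8, 9, 13, 14, 20, 23, 24, 34}
Set B = {16, 20, 21}
A △ B = (A \ B) ∪ (B \ A)
Elements in A but not B: {8, 9, 13, 14, 23, 24, 34}
Elements in B but not A: {16, 21}
A △ B = {8, 9, 13, 14, 16, 21, 23, 24, 34}

{8, 9, 13, 14, 16, 21, 23, 24, 34}


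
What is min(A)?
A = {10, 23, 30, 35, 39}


Set A = {10, 23, 30, 35, 39}
Elements in ascending order: 10, 23, 30, 35, 39
The smallest element is 10.

10


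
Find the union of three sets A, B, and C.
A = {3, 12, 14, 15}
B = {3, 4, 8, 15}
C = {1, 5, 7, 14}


Set A = {3, 12, 14, 15}
Set B = {3, 4, 8, 15}
Set C = {1, 5, 7, 14}
First, A ∪ B = {3, 4, 8, 12, 14, 15}
Then, (A ∪ B) ∪ C = {1, 3, 4, 5, 7, 8, 12, 14, 15}

{1, 3, 4, 5, 7, 8, 12, 14, 15}


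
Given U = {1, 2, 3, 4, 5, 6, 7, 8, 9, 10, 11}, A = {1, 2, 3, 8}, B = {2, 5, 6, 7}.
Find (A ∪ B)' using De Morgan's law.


U = {1, 2, 3, 4, 5, 6, 7, 8, 9, 10, 11}
A = {1, 2, 3, 8}, B = {2, 5, 6, 7}
A ∪ B = {1, 2, 3, 5, 6, 7, 8}
(A ∪ B)' = U \ (A ∪ B) = {4, 9, 10, 11}
Verification via A' ∩ B': A' = {4, 5, 6, 7, 9, 10, 11}, B' = {1, 3, 4, 8, 9, 10, 11}
A' ∩ B' = {4, 9, 10, 11} ✓

{4, 9, 10, 11}


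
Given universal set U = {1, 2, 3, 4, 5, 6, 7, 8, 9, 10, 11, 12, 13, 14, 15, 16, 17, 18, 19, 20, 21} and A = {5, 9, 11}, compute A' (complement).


Universal set U = {1, 2, 3, 4, 5, 6, 7, 8, 9, 10, 11, 12, 13, 14, 15, 16, 17, 18, 19, 20, 21}
Set A = {5, 9, 11}
A' = U \ A = elements in U but not in A
Checking each element of U:
1 (not in A, include), 2 (not in A, include), 3 (not in A, include), 4 (not in A, include), 5 (in A, exclude), 6 (not in A, include), 7 (not in A, include), 8 (not in A, include), 9 (in A, exclude), 10 (not in A, include), 11 (in A, exclude), 12 (not in A, include), 13 (not in A, include), 14 (not in A, include), 15 (not in A, include), 16 (not in A, include), 17 (not in A, include), 18 (not in A, include), 19 (not in A, include), 20 (not in A, include), 21 (not in A, include)
A' = {1, 2, 3, 4, 6, 7, 8, 10, 12, 13, 14, 15, 16, 17, 18, 19, 20, 21}

{1, 2, 3, 4, 6, 7, 8, 10, 12, 13, 14, 15, 16, 17, 18, 19, 20, 21}


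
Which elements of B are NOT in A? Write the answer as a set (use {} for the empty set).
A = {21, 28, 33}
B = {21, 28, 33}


Set A = {21, 28, 33}
Set B = {21, 28, 33}
Check each element of B against A:
21 ∈ A, 28 ∈ A, 33 ∈ A
Elements of B not in A: {}

{}


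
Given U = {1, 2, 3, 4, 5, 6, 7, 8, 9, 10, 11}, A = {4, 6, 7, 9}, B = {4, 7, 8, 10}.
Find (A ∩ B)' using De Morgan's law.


U = {1, 2, 3, 4, 5, 6, 7, 8, 9, 10, 11}
A = {4, 6, 7, 9}, B = {4, 7, 8, 10}
A ∩ B = {4, 7}
(A ∩ B)' = U \ (A ∩ B) = {1, 2, 3, 5, 6, 8, 9, 10, 11}
Verification via A' ∪ B': A' = {1, 2, 3, 5, 8, 10, 11}, B' = {1, 2, 3, 5, 6, 9, 11}
A' ∪ B' = {1, 2, 3, 5, 6, 8, 9, 10, 11} ✓

{1, 2, 3, 5, 6, 8, 9, 10, 11}


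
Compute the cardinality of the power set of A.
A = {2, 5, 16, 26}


Set A = {2, 5, 16, 26}
|A| = 4
The power set P(A) contains all subsets of A.
|P(A)| = 2^|A| = 2^4 = 16

16


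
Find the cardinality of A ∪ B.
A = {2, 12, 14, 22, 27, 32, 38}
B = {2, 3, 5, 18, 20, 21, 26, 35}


Set A = {2, 12, 14, 22, 27, 32, 38}, |A| = 7
Set B = {2, 3, 5, 18, 20, 21, 26, 35}, |B| = 8
A ∩ B = {2}, |A ∩ B| = 1
|A ∪ B| = |A| + |B| - |A ∩ B| = 7 + 8 - 1 = 14

14


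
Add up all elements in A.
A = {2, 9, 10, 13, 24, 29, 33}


Set A = {2, 9, 10, 13, 24, 29, 33}
Sum = 2 + 9 + 10 + 13 + 24 + 29 + 33 = 120

120


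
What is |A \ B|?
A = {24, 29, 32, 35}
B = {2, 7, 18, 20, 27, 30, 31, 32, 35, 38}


Set A = {24, 29, 32, 35}
Set B = {2, 7, 18, 20, 27, 30, 31, 32, 35, 38}
A \ B = {24, 29}
|A \ B| = 2

2


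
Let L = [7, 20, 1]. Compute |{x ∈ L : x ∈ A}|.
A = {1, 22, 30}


Set A = {1, 22, 30}
Candidates: [7, 20, 1]
Check each candidate:
7 ∉ A, 20 ∉ A, 1 ∈ A
Count of candidates in A: 1

1


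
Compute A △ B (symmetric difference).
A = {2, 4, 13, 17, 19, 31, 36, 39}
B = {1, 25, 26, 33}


Set A = {2, 4, 13, 17, 19, 31, 36, 39}
Set B = {1, 25, 26, 33}
A △ B = (A \ B) ∪ (B \ A)
Elements in A but not B: {2, 4, 13, 17, 19, 31, 36, 39}
Elements in B but not A: {1, 25, 26, 33}
A △ B = {1, 2, 4, 13, 17, 19, 25, 26, 31, 33, 36, 39}

{1, 2, 4, 13, 17, 19, 25, 26, 31, 33, 36, 39}


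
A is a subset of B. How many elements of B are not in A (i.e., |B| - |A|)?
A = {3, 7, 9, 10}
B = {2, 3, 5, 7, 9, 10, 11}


Set A = {3, 7, 9, 10}, |A| = 4
Set B = {2, 3, 5, 7, 9, 10, 11}, |B| = 7
Since A ⊆ B: B \ A = {2, 5, 11}
|B| - |A| = 7 - 4 = 3

3


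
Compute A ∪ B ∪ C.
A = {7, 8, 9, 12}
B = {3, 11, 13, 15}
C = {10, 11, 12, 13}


Set A = {7, 8, 9, 12}
Set B = {3, 11, 13, 15}
Set C = {10, 11, 12, 13}
First, A ∪ B = {3, 7, 8, 9, 11, 12, 13, 15}
Then, (A ∪ B) ∪ C = {3, 7, 8, 9, 10, 11, 12, 13, 15}

{3, 7, 8, 9, 10, 11, 12, 13, 15}


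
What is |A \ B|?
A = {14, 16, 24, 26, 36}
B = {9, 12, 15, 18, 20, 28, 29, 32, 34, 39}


Set A = {14, 16, 24, 26, 36}
Set B = {9, 12, 15, 18, 20, 28, 29, 32, 34, 39}
A \ B = {14, 16, 24, 26, 36}
|A \ B| = 5

5


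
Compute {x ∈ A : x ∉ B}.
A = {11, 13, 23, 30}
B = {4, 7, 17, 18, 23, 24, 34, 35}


Set A = {11, 13, 23, 30}
Set B = {4, 7, 17, 18, 23, 24, 34, 35}
Check each element of A against B:
11 ∉ B (include), 13 ∉ B (include), 23 ∈ B, 30 ∉ B (include)
Elements of A not in B: {11, 13, 30}

{11, 13, 30}


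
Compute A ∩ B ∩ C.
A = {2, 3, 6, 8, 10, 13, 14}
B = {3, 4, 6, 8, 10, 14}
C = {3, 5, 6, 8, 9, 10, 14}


Set A = {2, 3, 6, 8, 10, 13, 14}
Set B = {3, 4, 6, 8, 10, 14}
Set C = {3, 5, 6, 8, 9, 10, 14}
First, A ∩ B = {3, 6, 8, 10, 14}
Then, (A ∩ B) ∩ C = {3, 6, 8, 10, 14}

{3, 6, 8, 10, 14}


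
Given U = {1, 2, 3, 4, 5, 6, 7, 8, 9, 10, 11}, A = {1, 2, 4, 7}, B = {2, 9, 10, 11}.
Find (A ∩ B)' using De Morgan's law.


U = {1, 2, 3, 4, 5, 6, 7, 8, 9, 10, 11}
A = {1, 2, 4, 7}, B = {2, 9, 10, 11}
A ∩ B = {2}
(A ∩ B)' = U \ (A ∩ B) = {1, 3, 4, 5, 6, 7, 8, 9, 10, 11}
Verification via A' ∪ B': A' = {3, 5, 6, 8, 9, 10, 11}, B' = {1, 3, 4, 5, 6, 7, 8}
A' ∪ B' = {1, 3, 4, 5, 6, 7, 8, 9, 10, 11} ✓

{1, 3, 4, 5, 6, 7, 8, 9, 10, 11}


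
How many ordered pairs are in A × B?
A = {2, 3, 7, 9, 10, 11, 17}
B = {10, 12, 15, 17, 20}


Set A = {2, 3, 7, 9, 10, 11, 17} has 7 elements.
Set B = {10, 12, 15, 17, 20} has 5 elements.
|A × B| = |A| × |B| = 7 × 5 = 35

35


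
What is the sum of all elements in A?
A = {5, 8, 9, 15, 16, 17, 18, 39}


Set A = {5, 8, 9, 15, 16, 17, 18, 39}
Sum = 5 + 8 + 9 + 15 + 16 + 17 + 18 + 39 = 127

127


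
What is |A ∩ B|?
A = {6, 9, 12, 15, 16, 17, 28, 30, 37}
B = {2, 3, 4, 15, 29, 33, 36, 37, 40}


Set A = {6, 9, 12, 15, 16, 17, 28, 30, 37}
Set B = {2, 3, 4, 15, 29, 33, 36, 37, 40}
A ∩ B = {15, 37}
|A ∩ B| = 2

2


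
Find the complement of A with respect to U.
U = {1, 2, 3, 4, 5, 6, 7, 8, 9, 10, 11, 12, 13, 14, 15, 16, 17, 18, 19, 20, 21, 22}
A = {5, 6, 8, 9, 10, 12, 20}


Universal set U = {1, 2, 3, 4, 5, 6, 7, 8, 9, 10, 11, 12, 13, 14, 15, 16, 17, 18, 19, 20, 21, 22}
Set A = {5, 6, 8, 9, 10, 12, 20}
A' = U \ A = elements in U but not in A
Checking each element of U:
1 (not in A, include), 2 (not in A, include), 3 (not in A, include), 4 (not in A, include), 5 (in A, exclude), 6 (in A, exclude), 7 (not in A, include), 8 (in A, exclude), 9 (in A, exclude), 10 (in A, exclude), 11 (not in A, include), 12 (in A, exclude), 13 (not in A, include), 14 (not in A, include), 15 (not in A, include), 16 (not in A, include), 17 (not in A, include), 18 (not in A, include), 19 (not in A, include), 20 (in A, exclude), 21 (not in A, include), 22 (not in A, include)
A' = {1, 2, 3, 4, 7, 11, 13, 14, 15, 16, 17, 18, 19, 21, 22}

{1, 2, 3, 4, 7, 11, 13, 14, 15, 16, 17, 18, 19, 21, 22}


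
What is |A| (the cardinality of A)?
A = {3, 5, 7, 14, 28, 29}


Set A = {3, 5, 7, 14, 28, 29}
Listing elements: 3, 5, 7, 14, 28, 29
Counting: 6 elements
|A| = 6

6
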